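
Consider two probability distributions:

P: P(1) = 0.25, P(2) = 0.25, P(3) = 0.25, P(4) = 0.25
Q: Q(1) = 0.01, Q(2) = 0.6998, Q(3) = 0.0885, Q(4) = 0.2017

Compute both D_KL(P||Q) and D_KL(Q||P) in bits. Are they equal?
D_KL(P||Q) = 1.2417 bits, D_KL(Q||P) = 0.7977 bits. No, they are not equal.

D_KL(P||Q) = Σ P(x) log₂(P(x)/Q(x))

Computing term by term:
  P(1)·log₂(P(1)/Q(1)) = 0.25·log₂(0.25/0.01) = 1.16096
  P(2)·log₂(P(2)/Q(2)) = 0.25·log₂(0.25/0.6998) = -0.37125
  P(3)·log₂(P(3)/Q(3)) = 0.25·log₂(0.25/0.0885) = 0.37454
  P(4)·log₂(P(4)/Q(4)) = 0.25·log₂(0.25/0.2017) = 0.07743

D_KL(P||Q) = 1.16096 - 0.37125 + 0.37454 + 0.07743 = 1.24168 ≈ 1.2417 bits

D_KL(Q||P) = Σ Q(x) log₂(Q(x)/P(x))

Computing term by term:
  Q(1)·log₂(Q(1)/P(1)) = 0.01·log₂(0.01/0.25) = -0.04644
  Q(2)·log₂(Q(2)/P(2)) = 0.6998·log₂(0.6998/0.25) = 1.03921
  Q(3)·log₂(Q(3)/P(3)) = 0.0885·log₂(0.0885/0.25) = -0.13259
  Q(4)·log₂(Q(4)/P(4)) = 0.2017·log₂(0.2017/0.25) = -0.06247

D_KL(Q||P) = -0.04644 + 1.03921 - 0.13259 - 0.06247 = 0.79771 ≈ 0.7977 bits

These are NOT equal (difference: 0.4440 bits). KL divergence is asymmetric: D_KL(P||Q) ≠ D_KL(Q||P) in general.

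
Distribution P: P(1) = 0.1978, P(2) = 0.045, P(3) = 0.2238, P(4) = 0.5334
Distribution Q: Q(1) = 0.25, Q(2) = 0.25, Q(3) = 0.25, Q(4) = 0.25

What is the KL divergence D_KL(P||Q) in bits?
0.3693 bits

D_KL(P||Q) = Σ P(x) log₂(P(x)/Q(x))

Computing term by term:
  P(1)·log₂(P(1)/Q(1)) = 0.1978·log₂(0.1978/0.25) = -0.06683
  P(2)·log₂(P(2)/Q(2)) = 0.045·log₂(0.045/0.25) = -0.11133
  P(3)·log₂(P(3)/Q(3)) = 0.2238·log₂(0.2238/0.25) = -0.03574
  P(4)·log₂(P(4)/Q(4)) = 0.5334·log₂(0.5334/0.25) = 0.58316

D_KL(P||Q) = -0.06683 - 0.11133 - 0.03574 + 0.58316 = 0.36926 ≈ 0.3693 bits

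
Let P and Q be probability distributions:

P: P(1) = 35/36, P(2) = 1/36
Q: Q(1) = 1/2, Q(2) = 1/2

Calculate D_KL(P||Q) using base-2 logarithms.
0.8169 bits

D_KL(P||Q) = Σ P(x) log₂(P(x)/Q(x))

Computing term by term:
  P(1)·log₂(P(1)/Q(1)) = (35/36)·log₂((35/36)/(1/2)) = 0.93271
  P(2)·log₂(P(2)/Q(2)) = (1/36)·log₂((1/36)/(1/2)) = -0.11583

D_KL(P||Q) = 0.93271 - 0.11583 = 0.81688 ≈ 0.8169 bits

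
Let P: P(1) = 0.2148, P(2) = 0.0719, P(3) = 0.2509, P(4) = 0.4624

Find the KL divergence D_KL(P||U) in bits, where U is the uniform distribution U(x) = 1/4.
0.2353 bits

U(i) = 1/4 for all i

D_KL(P||U) = Σ P(x) log₂(P(x) / (1/4))
           = Σ P(x) log₂(P(x)) + log₂(4)
           = log₂(4) - H(P)

H(P) = -Σ P(x) log₂(P(x)):
  -P(1)·log₂(P(1)) = -(0.2148)·log₂(0.2148) = 0.47663
  -P(2)·log₂(P(2)) = -(0.0719)·log₂(0.0719) = 0.27307
  -P(3)·log₂(P(3)) = -(0.2509)·log₂(0.2509) = 0.50050
  -P(4)·log₂(P(4)) = -(0.4624)·log₂(0.4624) = 0.51455
H(P) = 0.47663 + 0.27307 + 0.50050 + 0.51455 = 1.76475 bits

log₂(4) = 2.00000 bits

D_KL(P||U) = 2.00000 - 1.76475 = 0.23525 ≈ 0.2353 bits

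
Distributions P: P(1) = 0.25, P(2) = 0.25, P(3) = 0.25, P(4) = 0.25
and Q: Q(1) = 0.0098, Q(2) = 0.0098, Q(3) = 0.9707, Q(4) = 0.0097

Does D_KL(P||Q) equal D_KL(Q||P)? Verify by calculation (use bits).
D_KL(P||Q) = 3.0192 bits, D_KL(Q||P) = 1.7627 bits. No — D_KL(P||Q) ≠ D_KL(Q||P) for this pair.

D_KL(P||Q) = Σ P(x) log₂(P(x)/Q(x))

Computing term by term:
  P(1)·log₂(P(1)/Q(1)) = 0.25·log₂(0.25/0.0098) = 1.16825
  P(2)·log₂(P(2)/Q(2)) = 0.25·log₂(0.25/0.0098) = 1.16825
  P(3)·log₂(P(3)/Q(3)) = 0.25·log₂(0.25/0.9707) = -0.48927
  P(4)·log₂(P(4)/Q(4)) = 0.25·log₂(0.25/0.0097) = 1.17195

D_KL(P||Q) = 1.16825 + 1.16825 - 0.48927 + 1.17195 = 3.01918 ≈ 3.0192 bits

D_KL(Q||P) = Σ Q(x) log₂(Q(x)/P(x))

Computing term by term:
  Q(1)·log₂(Q(1)/P(1)) = 0.0098·log₂(0.0098/0.25) = -0.04580
  Q(2)·log₂(Q(2)/P(2)) = 0.0098·log₂(0.0098/0.25) = -0.04580
  Q(3)·log₂(Q(3)/P(3)) = 0.9707·log₂(0.9707/0.25) = 1.89975
  Q(4)·log₂(Q(4)/P(4)) = 0.0097·log₂(0.0097/0.25) = -0.04547

D_KL(Q||P) = -0.04580 - 0.04580 + 1.89975 - 0.04547 = 1.76268 ≈ 1.7627 bits

These are NOT equal (difference: 1.2565 bits). KL divergence is asymmetric: D_KL(P||Q) ≠ D_KL(Q||P) in general.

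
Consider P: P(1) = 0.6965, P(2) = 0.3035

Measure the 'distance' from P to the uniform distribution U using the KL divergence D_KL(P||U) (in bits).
0.1145 bits

U(i) = 1/2 for all i

D_KL(P||U) = Σ P(x) log₂(P(x) / (1/2))
           = Σ P(x) log₂(P(x)) + log₂(2)
           = log₂(2) - H(P)

H(P) = -Σ P(x) log₂(P(x)):
  -P(1)·log₂(P(1)) = -(0.6965)·log₂(0.6965) = 0.36344
  -P(2)·log₂(P(2)) = -(0.3035)·log₂(0.3035) = 0.52209
H(P) = 0.36344 + 0.52209 = 0.88553 bits

log₂(2) = 1.00000 bits

D_KL(P||U) = 1.00000 - 0.88553 = 0.11447 ≈ 0.1145 bits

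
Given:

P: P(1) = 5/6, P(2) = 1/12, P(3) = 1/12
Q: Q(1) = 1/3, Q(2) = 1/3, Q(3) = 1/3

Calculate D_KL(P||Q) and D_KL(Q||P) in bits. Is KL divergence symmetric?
D_KL(P||Q) = 0.7683 bits, D_KL(Q||P) = 0.8927 bits. No, KL divergence is not symmetric.

D_KL(P||Q) = Σ P(x) log₂(P(x)/Q(x))

Computing term by term:
  P(1)·log₂(P(1)/Q(1)) = (5/6)·log₂((5/6)/(1/3)) = 1.10161
  P(2)·log₂(P(2)/Q(2)) = (1/12)·log₂((1/12)/(1/3)) = -0.16667
  P(3)·log₂(P(3)/Q(3)) = (1/12)·log₂((1/12)/(1/3)) = -0.16667

D_KL(P||Q) = 1.10161 - 0.16667 - 0.16667 = 0.76827 ≈ 0.7683 bits

D_KL(Q||P) = Σ Q(x) log₂(Q(x)/P(x))

Computing term by term:
  Q(1)·log₂(Q(1)/P(1)) = (1/3)·log₂((1/3)/(5/6)) = -0.44064
  Q(2)·log₂(Q(2)/P(2)) = (1/3)·log₂((1/3)/(1/12)) = 0.66667
  Q(3)·log₂(Q(3)/P(3)) = (1/3)·log₂((1/3)/(1/12)) = 0.66667

D_KL(Q||P) = -0.44064 + 0.66667 + 0.66667 = 0.89270 ≈ 0.8927 bits

These are NOT equal (difference: 0.1244 bits). KL divergence is asymmetric: D_KL(P||Q) ≠ D_KL(Q||P) in general.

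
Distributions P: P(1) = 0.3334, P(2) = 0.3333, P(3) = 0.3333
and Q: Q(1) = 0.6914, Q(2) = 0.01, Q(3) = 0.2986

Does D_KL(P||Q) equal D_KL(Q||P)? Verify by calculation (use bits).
D_KL(P||Q) = 1.3881 bits, D_KL(Q||P) = 0.6296 bits. No — D_KL(P||Q) ≠ D_KL(Q||P) for this pair.

D_KL(P||Q) = Σ P(x) log₂(P(x)/Q(x))

Computing term by term:
  P(1)·log₂(P(1)/Q(1)) = 0.3334·log₂(0.3334/0.6914) = -0.35083
  P(2)·log₂(P(2)/Q(2)) = 0.3333·log₂(0.3333/0.01) = 1.68608
  P(3)·log₂(P(3)/Q(3)) = 0.3333·log₂(0.3333/0.2986) = 0.05286

D_KL(P||Q) = -0.35083 + 1.68608 + 0.05286 = 1.38811 ≈ 1.3881 bits

D_KL(Q||P) = Σ Q(x) log₂(Q(x)/P(x))

Computing term by term:
  Q(1)·log₂(Q(1)/P(1)) = 0.6914·log₂(0.6914/0.3334) = 0.72754
  Q(2)·log₂(Q(2)/P(2)) = 0.01·log₂(0.01/0.3333) = -0.05059
  Q(3)·log₂(Q(3)/P(3)) = 0.2986·log₂(0.2986/0.3333) = -0.04736

D_KL(Q||P) = 0.72754 - 0.05059 - 0.04736 = 0.62959 ≈ 0.6296 bits

These are NOT equal (difference: 0.7585 bits). KL divergence is asymmetric: D_KL(P||Q) ≠ D_KL(Q||P) in general.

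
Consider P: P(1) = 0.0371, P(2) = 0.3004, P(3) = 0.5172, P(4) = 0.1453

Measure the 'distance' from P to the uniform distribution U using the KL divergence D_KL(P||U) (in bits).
0.4062 bits

U(i) = 1/4 for all i

D_KL(P||U) = Σ P(x) log₂(P(x) / (1/4))
           = Σ P(x) log₂(P(x)) + log₂(4)
           = log₂(4) - H(P)

H(P) = -Σ P(x) log₂(P(x)):
  -P(1)·log₂(P(1)) = -(0.0371)·log₂(0.0371) = 0.17632
  -P(2)·log₂(P(2)) = -(0.3004)·log₂(0.3004) = 0.52121
  -P(3)·log₂(P(3)) = -(0.5172)·log₂(0.5172) = 0.49196
  -P(4)·log₂(P(4)) = -(0.1453)·log₂(0.1453) = 0.40435
H(P) = 0.17632 + 0.52121 + 0.49196 + 0.40435 = 1.59384 bits

log₂(4) = 2.00000 bits

D_KL(P||U) = 2.00000 - 1.59384 = 0.40616 ≈ 0.4062 bits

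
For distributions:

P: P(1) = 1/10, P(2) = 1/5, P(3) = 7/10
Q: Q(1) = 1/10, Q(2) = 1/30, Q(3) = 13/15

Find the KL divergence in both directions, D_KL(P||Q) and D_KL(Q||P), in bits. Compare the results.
D_KL(P||Q) = 0.3013 bits, D_KL(Q||P) = 0.1809 bits. D_KL(P||Q) is larger than D_KL(Q||P) by 0.1204 bits; the two directions differ.

D_KL(P||Q) = Σ P(x) log₂(P(x)/Q(x))

Computing term by term:
  P(1)·log₂(P(1)/Q(1)) = (1/10)·log₂((1/10)/(1/10)) = 0.00000
  P(2)·log₂(P(2)/Q(2)) = (1/5)·log₂((1/5)/(1/30)) = 0.51699
  P(3)·log₂(P(3)/Q(3)) = (7/10)·log₂((7/10)/(13/15)) = -0.21569

D_KL(P||Q) = 0.00000 + 0.51699 - 0.21569 = 0.30130 ≈ 0.3013 bits

D_KL(Q||P) = Σ Q(x) log₂(Q(x)/P(x))

Computing term by term:
  Q(1)·log₂(Q(1)/P(1)) = (1/10)·log₂((1/10)/(1/10)) = 0.00000
  Q(2)·log₂(Q(2)/P(2)) = (1/30)·log₂((1/30)/(1/5)) = -0.08617
  Q(3)·log₂(Q(3)/P(3)) = (13/15)·log₂((13/15)/(7/10)) = 0.26704

D_KL(Q||P) = 0.00000 - 0.08617 + 0.26704 = 0.18087 ≈ 0.1809 bits

These are NOT equal (difference: 0.1204 bits). KL divergence is asymmetric: D_KL(P||Q) ≠ D_KL(Q||P) in general.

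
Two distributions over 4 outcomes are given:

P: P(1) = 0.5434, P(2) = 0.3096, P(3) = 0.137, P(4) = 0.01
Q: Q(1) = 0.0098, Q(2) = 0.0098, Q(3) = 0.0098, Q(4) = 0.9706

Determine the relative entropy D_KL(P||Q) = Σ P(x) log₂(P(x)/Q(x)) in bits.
5.1455 bits

D_KL(P||Q) = Σ P(x) log₂(P(x)/Q(x))

Computing term by term:
  P(1)·log₂(P(1)/Q(1)) = 0.5434·log₂(0.5434/0.0098) = 3.14796
  P(2)·log₂(P(2)/Q(2)) = 0.3096·log₂(0.3096/0.0098) = 1.54227
  P(3)·log₂(P(3)/Q(3)) = 0.137·log₂(0.137/0.0098) = 0.52132
  P(4)·log₂(P(4)/Q(4)) = 0.01·log₂(0.01/0.9706) = -0.06601

D_KL(P||Q) = 3.14796 + 1.54227 + 0.52132 - 0.06601 = 5.14554 ≈ 5.1455 bits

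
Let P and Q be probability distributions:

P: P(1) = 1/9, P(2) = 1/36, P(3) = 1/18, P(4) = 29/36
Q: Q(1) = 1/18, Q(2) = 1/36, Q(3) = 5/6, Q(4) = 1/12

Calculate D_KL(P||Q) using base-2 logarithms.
2.5307 bits

D_KL(P||Q) = Σ P(x) log₂(P(x)/Q(x))

Computing term by term:
  P(1)·log₂(P(1)/Q(1)) = (1/9)·log₂((1/9)/(1/18)) = 0.11111
  P(2)·log₂(P(2)/Q(2)) = (1/36)·log₂((1/36)/(1/36)) = 0.00000
  P(3)·log₂(P(3)/Q(3)) = (1/18)·log₂((1/18)/(5/6)) = -0.21705
  P(4)·log₂(P(4)/Q(4)) = (29/36)·log₂((29/36)/(1/12)) = 2.63660

D_KL(P||Q) = 0.11111 + 0.00000 - 0.21705 + 2.63660 = 2.53066 ≈ 2.5307 bits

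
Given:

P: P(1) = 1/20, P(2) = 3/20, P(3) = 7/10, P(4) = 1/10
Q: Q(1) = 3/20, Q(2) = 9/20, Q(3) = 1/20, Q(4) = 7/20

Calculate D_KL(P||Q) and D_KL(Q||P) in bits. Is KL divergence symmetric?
D_KL(P||Q) = 2.1674 bits, D_KL(Q||P) = 1.3932 bits. No, KL divergence is not symmetric.

D_KL(P||Q) = Σ P(x) log₂(P(x)/Q(x))

Computing term by term:
  P(1)·log₂(P(1)/Q(1)) = (1/20)·log₂((1/20)/(3/20)) = -0.07925
  P(2)·log₂(P(2)/Q(2)) = (3/20)·log₂((3/20)/(9/20)) = -0.23774
  P(3)·log₂(P(3)/Q(3)) = (7/10)·log₂((7/10)/(1/20)) = 2.66515
  P(4)·log₂(P(4)/Q(4)) = (1/10)·log₂((1/10)/(7/20)) = -0.18074

D_KL(P||Q) = -0.07925 - 0.23774 + 2.66515 - 0.18074 = 2.16742 ≈ 2.1674 bits

D_KL(Q||P) = Σ Q(x) log₂(Q(x)/P(x))

Computing term by term:
  Q(1)·log₂(Q(1)/P(1)) = (3/20)·log₂((3/20)/(1/20)) = 0.23774
  Q(2)·log₂(Q(2)/P(2)) = (9/20)·log₂((9/20)/(3/20)) = 0.71323
  Q(3)·log₂(Q(3)/P(3)) = (1/20)·log₂((1/20)/(7/10)) = -0.19037
  Q(4)·log₂(Q(4)/P(4)) = (7/20)·log₂((7/20)/(1/10)) = 0.63257

D_KL(Q||P) = 0.23774 + 0.71323 - 0.19037 + 0.63257 = 1.39317 ≈ 1.3932 bits

These are NOT equal (difference: 0.7742 bits). KL divergence is asymmetric: D_KL(P||Q) ≠ D_KL(Q||P) in general.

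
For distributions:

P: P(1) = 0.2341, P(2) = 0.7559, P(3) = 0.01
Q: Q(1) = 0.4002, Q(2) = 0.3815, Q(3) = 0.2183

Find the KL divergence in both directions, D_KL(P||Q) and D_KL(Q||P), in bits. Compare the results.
D_KL(P||Q) = 0.5201 bits, D_KL(Q||P) = 0.9043 bits. D_KL(Q||P) is larger than D_KL(P||Q) by 0.3842 bits; the two directions differ.

D_KL(P||Q) = Σ P(x) log₂(P(x)/Q(x))

Computing term by term:
  P(1)·log₂(P(1)/Q(1)) = 0.2341·log₂(0.2341/0.4002) = -0.18110
  P(2)·log₂(P(2)/Q(2)) = 0.7559·log₂(0.7559/0.3815) = 0.74570
  P(3)·log₂(P(3)/Q(3)) = 0.01·log₂(0.01/0.2183) = -0.04448

D_KL(P||Q) = -0.18110 + 0.74570 - 0.04448 = 0.52012 ≈ 0.5201 bits

D_KL(Q||P) = Σ Q(x) log₂(Q(x)/P(x))

Computing term by term:
  Q(1)·log₂(Q(1)/P(1)) = 0.4002·log₂(0.4002/0.2341) = 0.30959
  Q(2)·log₂(Q(2)/P(2)) = 0.3815·log₂(0.3815/0.7559) = -0.37635
  Q(3)·log₂(Q(3)/P(3)) = 0.2183·log₂(0.2183/0.01) = 0.97105

D_KL(Q||P) = 0.30959 - 0.37635 + 0.97105 = 0.90429 ≈ 0.9043 bits

These are NOT equal (difference: 0.3842 bits). KL divergence is asymmetric: D_KL(P||Q) ≠ D_KL(Q||P) in general.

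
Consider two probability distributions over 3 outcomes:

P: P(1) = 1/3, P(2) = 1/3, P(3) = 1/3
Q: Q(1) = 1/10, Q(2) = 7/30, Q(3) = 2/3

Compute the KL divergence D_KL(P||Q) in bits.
0.4172 bits

D_KL(P||Q) = Σ P(x) log₂(P(x)/Q(x))

Computing term by term:
  P(1)·log₂(P(1)/Q(1)) = (1/3)·log₂((1/3)/(1/10)) = 0.57899
  P(2)·log₂(P(2)/Q(2)) = (1/3)·log₂((1/3)/(7/30)) = 0.17152
  P(3)·log₂(P(3)/Q(3)) = (1/3)·log₂((1/3)/(2/3)) = -0.33333

D_KL(P||Q) = 0.57899 + 0.17152 - 0.33333 = 0.41718 ≈ 0.4172 bits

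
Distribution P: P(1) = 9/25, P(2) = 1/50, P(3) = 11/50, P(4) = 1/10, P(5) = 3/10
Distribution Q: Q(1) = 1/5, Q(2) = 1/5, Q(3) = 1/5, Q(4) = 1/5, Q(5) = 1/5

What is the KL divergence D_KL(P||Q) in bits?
0.3446 bits

D_KL(P||Q) = Σ P(x) log₂(P(x)/Q(x))

Computing term by term:
  P(1)·log₂(P(1)/Q(1)) = (9/25)·log₂((9/25)/(1/5)) = 0.30528
  P(2)·log₂(P(2)/Q(2)) = (1/50)·log₂((1/50)/(1/5)) = -0.06644
  P(3)·log₂(P(3)/Q(3)) = (11/50)·log₂((11/50)/(1/5)) = 0.03025
  P(4)·log₂(P(4)/Q(4)) = (1/10)·log₂((1/10)/(1/5)) = -0.10000
  P(5)·log₂(P(5)/Q(5)) = (3/10)·log₂((3/10)/(1/5)) = 0.17549

D_KL(P||Q) = 0.30528 - 0.06644 + 0.03025 - 0.10000 + 0.17549 = 0.34458 ≈ 0.3446 bits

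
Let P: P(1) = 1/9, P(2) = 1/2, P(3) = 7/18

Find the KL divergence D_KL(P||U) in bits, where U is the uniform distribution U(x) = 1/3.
0.2029 bits

U(i) = 1/3 for all i

D_KL(P||U) = Σ P(x) log₂(P(x) / (1/3))
           = Σ P(x) log₂(P(x)) + log₂(3)
           = log₂(3) - H(P)

H(P) = -Σ P(x) log₂(P(x)):
  -P(1)·log₂(P(1)) = -(1/9)·log₂(1/9) = 0.35221
  -P(2)·log₂(P(2)) = -(1/2)·log₂(1/2) = 0.50000
  -P(3)·log₂(P(3)) = -(7/18)·log₂(7/18) = 0.52989
H(P) = 0.35221 + 0.50000 + 0.52989 = 1.38210 bits

log₂(3) = 1.58496 bits

D_KL(P||U) = 1.58496 - 1.38210 = 0.20286 ≈ 0.2029 bits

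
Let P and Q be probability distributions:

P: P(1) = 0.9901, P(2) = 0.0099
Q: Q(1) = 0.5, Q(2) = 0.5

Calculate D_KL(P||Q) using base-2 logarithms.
0.9199 bits

D_KL(P||Q) = Σ P(x) log₂(P(x)/Q(x))

Computing term by term:
  P(1)·log₂(P(1)/Q(1)) = 0.9901·log₂(0.9901/0.5) = 0.97589
  P(2)·log₂(P(2)/Q(2)) = 0.0099·log₂(0.0099/0.5) = -0.05602

D_KL(P||Q) = 0.97589 - 0.05602 = 0.91987 ≈ 0.9199 bits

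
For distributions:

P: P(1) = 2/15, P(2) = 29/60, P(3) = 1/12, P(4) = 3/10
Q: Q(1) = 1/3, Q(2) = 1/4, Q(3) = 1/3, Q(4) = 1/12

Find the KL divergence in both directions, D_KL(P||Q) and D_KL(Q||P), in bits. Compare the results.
D_KL(P||Q) = 0.6712 bits, D_KL(Q||P) = 0.7155 bits. D_KL(Q||P) is larger than D_KL(P||Q) by 0.0443 bits; the two directions differ.

D_KL(P||Q) = Σ P(x) log₂(P(x)/Q(x))

Computing term by term:
  P(1)·log₂(P(1)/Q(1)) = (2/15)·log₂((2/15)/(1/3)) = -0.17626
  P(2)·log₂(P(2)/Q(2)) = (29/60)·log₂((29/60)/(1/4)) = 0.45969
  P(3)·log₂(P(3)/Q(3)) = (1/12)·log₂((1/12)/(1/3)) = -0.16667
  P(4)·log₂(P(4)/Q(4)) = (3/10)·log₂((3/10)/(1/12)) = 0.55440

D_KL(P||Q) = -0.17626 + 0.45969 - 0.16667 + 0.55440 = 0.67116 ≈ 0.6712 bits

D_KL(Q||P) = Σ Q(x) log₂(Q(x)/P(x))

Computing term by term:
  Q(1)·log₂(Q(1)/P(1)) = (1/3)·log₂((1/3)/(2/15)) = 0.44064
  Q(2)·log₂(Q(2)/P(2)) = (1/4)·log₂((1/4)/(29/60)) = -0.23777
  Q(3)·log₂(Q(3)/P(3)) = (1/3)·log₂((1/3)/(1/12)) = 0.66667
  Q(4)·log₂(Q(4)/P(4)) = (1/12)·log₂((1/12)/(3/10)) = -0.15400

D_KL(Q||P) = 0.44064 - 0.23777 + 0.66667 - 0.15400 = 0.71554 ≈ 0.7155 bits

These are NOT equal (difference: 0.0443 bits). KL divergence is asymmetric: D_KL(P||Q) ≠ D_KL(Q||P) in general.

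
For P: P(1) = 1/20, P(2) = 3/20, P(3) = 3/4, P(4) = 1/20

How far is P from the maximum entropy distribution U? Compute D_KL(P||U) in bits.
0.8460 bits

U(i) = 1/4 for all i

D_KL(P||U) = Σ P(x) log₂(P(x) / (1/4))
           = Σ P(x) log₂(P(x)) + log₂(4)
           = log₂(4) - H(P)

H(P) = -Σ P(x) log₂(P(x)):
  -P(1)·log₂(P(1)) = -(1/20)·log₂(1/20) = 0.21610
  -P(2)·log₂(P(2)) = -(3/20)·log₂(3/20) = 0.41054
  -P(3)·log₂(P(3)) = -(3/4)·log₂(3/4) = 0.31128
  -P(4)·log₂(P(4)) = -(1/20)·log₂(1/20) = 0.21610
H(P) = 0.21610 + 0.41054 + 0.31128 + 0.21610 = 1.15402 bits

log₂(4) = 2.00000 bits

D_KL(P||U) = 2.00000 - 1.15402 = 0.84598 ≈ 0.8460 bits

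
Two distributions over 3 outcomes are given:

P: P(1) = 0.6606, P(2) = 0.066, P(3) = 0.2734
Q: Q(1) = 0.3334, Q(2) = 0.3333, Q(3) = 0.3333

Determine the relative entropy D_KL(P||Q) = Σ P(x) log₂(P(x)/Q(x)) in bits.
0.4194 bits

D_KL(P||Q) = Σ P(x) log₂(P(x)/Q(x))

Computing term by term:
  P(1)·log₂(P(1)/Q(1)) = 0.6606·log₂(0.6606/0.3334) = 0.65170
  P(2)·log₂(P(2)/Q(2)) = 0.066·log₂(0.066/0.3333) = -0.15419
  P(3)·log₂(P(3)/Q(3)) = 0.2734·log₂(0.2734/0.3333) = -0.07814

D_KL(P||Q) = 0.65170 - 0.15419 - 0.07814 = 0.41937 ≈ 0.4194 bits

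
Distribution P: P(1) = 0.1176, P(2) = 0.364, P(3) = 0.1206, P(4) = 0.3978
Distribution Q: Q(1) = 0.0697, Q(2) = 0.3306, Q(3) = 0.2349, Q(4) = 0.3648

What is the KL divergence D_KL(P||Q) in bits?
0.0730 bits

D_KL(P||Q) = Σ P(x) log₂(P(x)/Q(x))

Computing term by term:
  P(1)·log₂(P(1)/Q(1)) = 0.1176·log₂(0.1176/0.0697) = 0.08875
  P(2)·log₂(P(2)/Q(2)) = 0.364·log₂(0.364/0.3306) = 0.05054
  P(3)·log₂(P(3)/Q(3)) = 0.1206·log₂(0.1206/0.2349) = -0.11600
  P(4)·log₂(P(4)/Q(4)) = 0.3978·log₂(0.3978/0.3648) = 0.04970

D_KL(P||Q) = 0.08875 + 0.05054 - 0.11600 + 0.04970 = 0.07299 ≈ 0.0730 bits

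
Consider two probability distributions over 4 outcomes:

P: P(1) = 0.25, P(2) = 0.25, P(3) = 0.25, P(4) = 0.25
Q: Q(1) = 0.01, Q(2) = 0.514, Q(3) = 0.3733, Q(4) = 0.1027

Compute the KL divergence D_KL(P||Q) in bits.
1.0773 bits

D_KL(P||Q) = Σ P(x) log₂(P(x)/Q(x))

Computing term by term:
  P(1)·log₂(P(1)/Q(1)) = 0.25·log₂(0.25/0.01) = 1.16096
  P(2)·log₂(P(2)/Q(2)) = 0.25·log₂(0.25/0.514) = -0.25996
  P(3)·log₂(P(3)/Q(3)) = 0.25·log₂(0.25/0.3733) = -0.14460
  P(4)·log₂(P(4)/Q(4)) = 0.25·log₂(0.25/0.1027) = 0.32087

D_KL(P||Q) = 1.16096 - 0.25996 - 0.14460 + 0.32087 = 1.07727 ≈ 1.0773 bits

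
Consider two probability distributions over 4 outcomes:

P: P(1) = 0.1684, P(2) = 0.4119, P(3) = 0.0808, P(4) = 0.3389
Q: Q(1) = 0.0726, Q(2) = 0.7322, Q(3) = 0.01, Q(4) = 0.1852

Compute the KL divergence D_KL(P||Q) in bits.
0.4016 bits

D_KL(P||Q) = Σ P(x) log₂(P(x)/Q(x))

Computing term by term:
  P(1)·log₂(P(1)/Q(1)) = 0.1684·log₂(0.1684/0.0726) = 0.20441
  P(2)·log₂(P(2)/Q(2)) = 0.4119·log₂(0.4119/0.7322) = -0.34185
  P(3)·log₂(P(3)/Q(3)) = 0.0808·log₂(0.0808/0.01) = 0.24356
  P(4)·log₂(P(4)/Q(4)) = 0.3389·log₂(0.3389/0.1852) = 0.29544

D_KL(P||Q) = 0.20441 - 0.34185 + 0.24356 + 0.29544 = 0.40156 ≈ 0.4016 bits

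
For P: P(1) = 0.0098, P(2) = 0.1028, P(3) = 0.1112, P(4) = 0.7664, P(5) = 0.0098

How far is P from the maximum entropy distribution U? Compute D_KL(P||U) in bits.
1.2072 bits

U(i) = 1/5 for all i

D_KL(P||U) = Σ P(x) log₂(P(x) / (1/5))
           = Σ P(x) log₂(P(x)) + log₂(5)
           = log₂(5) - H(P)

H(P) = -Σ P(x) log₂(P(x)):
  -P(1)·log₂(P(1)) = -(0.0098)·log₂(0.0098) = 0.06540
  -P(2)·log₂(P(2)) = -(0.1028)·log₂(0.1028) = 0.33740
  -P(3)·log₂(P(3)) = -(0.1112)·log₂(0.1112) = 0.35237
  -P(4)·log₂(P(4)) = -(0.7664)·log₂(0.7664) = 0.29417
  -P(5)·log₂(P(5)) = -(0.0098)·log₂(0.0098) = 0.06540
H(P) = 0.06540 + 0.33740 + 0.35237 + 0.29417 + 0.06540 = 1.11474 bits

log₂(5) = 2.32193 bits

D_KL(P||U) = 2.32193 - 1.11474 = 1.20719 ≈ 1.2072 bits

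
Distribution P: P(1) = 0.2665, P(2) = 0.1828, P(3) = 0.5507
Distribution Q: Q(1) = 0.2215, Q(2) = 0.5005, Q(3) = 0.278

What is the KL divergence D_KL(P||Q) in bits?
0.3486 bits

D_KL(P||Q) = Σ P(x) log₂(P(x)/Q(x))

Computing term by term:
  P(1)·log₂(P(1)/Q(1)) = 0.2665·log₂(0.2665/0.2215) = 0.07111
  P(2)·log₂(P(2)/Q(2)) = 0.1828·log₂(0.1828/0.5005) = -0.26563
  P(3)·log₂(P(3)/Q(3)) = 0.5507·log₂(0.5507/0.278) = 0.54309

D_KL(P||Q) = 0.07111 - 0.26563 + 0.54309 = 0.34857 ≈ 0.3486 bits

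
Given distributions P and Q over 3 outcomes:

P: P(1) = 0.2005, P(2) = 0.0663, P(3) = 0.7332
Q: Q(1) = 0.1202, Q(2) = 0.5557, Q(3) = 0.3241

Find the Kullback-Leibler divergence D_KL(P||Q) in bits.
0.8082 bits

D_KL(P||Q) = Σ P(x) log₂(P(x)/Q(x))

Computing term by term:
  P(1)·log₂(P(1)/Q(1)) = 0.2005·log₂(0.2005/0.1202) = 0.14800
  P(2)·log₂(P(2)/Q(2)) = 0.0663·log₂(0.0663/0.5557) = -0.20336
  P(3)·log₂(P(3)/Q(3)) = 0.7332·log₂(0.7332/0.3241) = 0.86354

D_KL(P||Q) = 0.14800 - 0.20336 + 0.86354 = 0.80818 ≈ 0.8082 bits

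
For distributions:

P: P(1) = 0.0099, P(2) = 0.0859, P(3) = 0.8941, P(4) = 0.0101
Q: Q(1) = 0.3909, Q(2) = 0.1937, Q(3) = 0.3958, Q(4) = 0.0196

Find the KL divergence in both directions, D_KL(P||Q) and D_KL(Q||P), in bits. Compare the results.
D_KL(P||Q) = 0.8882 bits, D_KL(Q||P) = 1.8537 bits. D_KL(Q||P) is larger than D_KL(P||Q) by 0.9655 bits; the two directions differ.

D_KL(P||Q) = Σ P(x) log₂(P(x)/Q(x))

Computing term by term:
  P(1)·log₂(P(1)/Q(1)) = 0.0099·log₂(0.0099/0.3909) = -0.05250
  P(2)·log₂(P(2)/Q(2)) = 0.0859·log₂(0.0859/0.1937) = -0.10077
  P(3)·log₂(P(3)/Q(3)) = 0.8941·log₂(0.8941/0.3958) = 1.05116
  P(4)·log₂(P(4)/Q(4)) = 0.0101·log₂(0.0101/0.0196) = -0.00966

D_KL(P||Q) = -0.05250 - 0.10077 + 1.05116 - 0.00966 = 0.88823 ≈ 0.8882 bits

D_KL(Q||P) = Σ Q(x) log₂(Q(x)/P(x))

Computing term by term:
  Q(1)·log₂(Q(1)/P(1)) = 0.3909·log₂(0.3909/0.0099) = 2.07303
  Q(2)·log₂(Q(2)/P(2)) = 0.1937·log₂(0.1937/0.0859) = 0.22723
  Q(3)·log₂(Q(3)/P(3)) = 0.3958·log₂(0.3958/0.8941) = -0.46533
  Q(4)·log₂(Q(4)/P(4)) = 0.0196·log₂(0.0196/0.0101) = 0.01875

D_KL(Q||P) = 2.07303 + 0.22723 - 0.46533 + 0.01875 = 1.85368 ≈ 1.8537 bits

These are NOT equal (difference: 0.9655 bits). KL divergence is asymmetric: D_KL(P||Q) ≠ D_KL(Q||P) in general.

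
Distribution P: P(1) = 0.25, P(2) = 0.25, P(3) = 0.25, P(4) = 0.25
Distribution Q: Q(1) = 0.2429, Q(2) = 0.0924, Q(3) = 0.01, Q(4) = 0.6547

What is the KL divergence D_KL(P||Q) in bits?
1.1831 bits

D_KL(P||Q) = Σ P(x) log₂(P(x)/Q(x))

Computing term by term:
  P(1)·log₂(P(1)/Q(1)) = 0.25·log₂(0.25/0.2429) = 0.01039
  P(2)·log₂(P(2)/Q(2)) = 0.25·log₂(0.25/0.0924) = 0.35899
  P(3)·log₂(P(3)/Q(3)) = 0.25·log₂(0.25/0.01) = 1.16096
  P(4)·log₂(P(4)/Q(4)) = 0.25·log₂(0.25/0.6547) = -0.34723

D_KL(P||Q) = 0.01039 + 0.35899 + 1.16096 - 0.34723 = 1.18311 ≈ 1.1831 bits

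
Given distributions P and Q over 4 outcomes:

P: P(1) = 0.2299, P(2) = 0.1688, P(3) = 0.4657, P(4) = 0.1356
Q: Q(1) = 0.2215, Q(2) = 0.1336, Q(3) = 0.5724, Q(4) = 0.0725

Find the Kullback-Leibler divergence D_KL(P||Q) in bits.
0.0532 bits

D_KL(P||Q) = Σ P(x) log₂(P(x)/Q(x))

Computing term by term:
  P(1)·log₂(P(1)/Q(1)) = 0.2299·log₂(0.2299/0.2215) = 0.01235
  P(2)·log₂(P(2)/Q(2)) = 0.1688·log₂(0.1688/0.1336) = 0.05695
  P(3)·log₂(P(3)/Q(3)) = 0.4657·log₂(0.4657/0.5724) = -0.13860
  P(4)·log₂(P(4)/Q(4)) = 0.1356·log₂(0.1356/0.0725) = 0.12249

D_KL(P||Q) = 0.01235 + 0.05695 - 0.13860 + 0.12249 = 0.05319 ≈ 0.0532 bits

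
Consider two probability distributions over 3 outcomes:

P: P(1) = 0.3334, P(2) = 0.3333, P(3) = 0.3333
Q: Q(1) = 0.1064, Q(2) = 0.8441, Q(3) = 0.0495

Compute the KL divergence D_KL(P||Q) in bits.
1.0196 bits

D_KL(P||Q) = Σ P(x) log₂(P(x)/Q(x))

Computing term by term:
  P(1)·log₂(P(1)/Q(1)) = 0.3334·log₂(0.3334/0.1064) = 0.54936
  P(2)·log₂(P(2)/Q(2)) = 0.3333·log₂(0.3333/0.8441) = -0.44682
  P(3)·log₂(P(3)/Q(3)) = 0.3333·log₂(0.3333/0.0495) = 0.91702

D_KL(P||Q) = 0.54936 - 0.44682 + 0.91702 = 1.01956 ≈ 1.0196 bits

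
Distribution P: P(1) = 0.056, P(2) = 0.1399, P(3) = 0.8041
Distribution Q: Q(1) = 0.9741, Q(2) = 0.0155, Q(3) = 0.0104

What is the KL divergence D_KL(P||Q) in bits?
5.2572 bits

D_KL(P||Q) = Σ P(x) log₂(P(x)/Q(x))

Computing term by term:
  P(1)·log₂(P(1)/Q(1)) = 0.056·log₂(0.056/0.9741) = -0.23075
  P(2)·log₂(P(2)/Q(2)) = 0.1399·log₂(0.1399/0.0155) = 0.44405
  P(3)·log₂(P(3)/Q(3)) = 0.8041·log₂(0.8041/0.0104) = 5.04389

D_KL(P||Q) = -0.23075 + 0.44405 + 5.04389 = 5.25719 ≈ 5.2572 bits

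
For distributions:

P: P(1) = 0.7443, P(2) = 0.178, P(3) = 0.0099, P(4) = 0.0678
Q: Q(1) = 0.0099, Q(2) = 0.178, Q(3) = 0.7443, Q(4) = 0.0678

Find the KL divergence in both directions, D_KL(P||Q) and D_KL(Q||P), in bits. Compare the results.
D_KL(P||Q) = 4.5770 bits, D_KL(Q||P) = 4.5770 bits. The two directions give exactly the same value for this pair.

D_KL(P||Q) = Σ P(x) log₂(P(x)/Q(x))

Computing term by term:
  P(1)·log₂(P(1)/Q(1)) = 0.7443·log₂(0.7443/0.0099) = 4.63871
  P(2)·log₂(P(2)/Q(2)) = 0.178·log₂(0.178/0.178) = 0.00000
  P(3)·log₂(P(3)/Q(3)) = 0.0099·log₂(0.0099/0.7443) = -0.06170
  P(4)·log₂(P(4)/Q(4)) = 0.0678·log₂(0.0678/0.0678) = 0.00000

D_KL(P||Q) = 4.63871 + 0.00000 - 0.06170 + 0.00000 = 4.57701 ≈ 4.5770 bits

D_KL(Q||P) = Σ Q(x) log₂(Q(x)/P(x))

Computing term by term:
  Q(1)·log₂(Q(1)/P(1)) = 0.0099·log₂(0.0099/0.7443) = -0.06170
  Q(2)·log₂(Q(2)/P(2)) = 0.178·log₂(0.178/0.178) = 0.00000
  Q(3)·log₂(Q(3)/P(3)) = 0.7443·log₂(0.7443/0.0099) = 4.63871
  Q(4)·log₂(Q(4)/P(4)) = 0.0678·log₂(0.0678/0.0678) = 0.00000

D_KL(Q||P) = -0.06170 + 0.00000 + 4.63871 + 0.00000 = 4.57701 ≈ 4.5770 bits

These ARE equal here. Q is P with outcomes relabeled (Q(1) = P(3), Q(3) = P(1)) by a relabeling that is its own inverse, so the two sums contain exactly the same terms in a different order. This is a special case — KL divergence is not symmetric in general: D_KL(P||Q) ≠ D_KL(Q||P) for most P, Q.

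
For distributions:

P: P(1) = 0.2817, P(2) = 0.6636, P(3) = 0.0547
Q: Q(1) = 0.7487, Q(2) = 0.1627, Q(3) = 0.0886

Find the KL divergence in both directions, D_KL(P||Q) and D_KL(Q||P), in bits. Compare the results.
D_KL(P||Q) = 0.9105 bits, D_KL(Q||P) = 0.7875 bits. D_KL(P||Q) is larger than D_KL(Q||P) by 0.1230 bits; the two directions differ.

D_KL(P||Q) = Σ P(x) log₂(P(x)/Q(x))

Computing term by term:
  P(1)·log₂(P(1)/Q(1)) = 0.2817·log₂(0.2817/0.7487) = -0.39726
  P(2)·log₂(P(2)/Q(2)) = 0.6636·log₂(0.6636/0.1627) = 1.34585
  P(3)·log₂(P(3)/Q(3)) = 0.0547·log₂(0.0547/0.0886) = -0.03806

D_KL(P||Q) = -0.39726 + 1.34585 - 0.03806 = 0.91053 ≈ 0.9105 bits

D_KL(Q||P) = Σ Q(x) log₂(Q(x)/P(x))

Computing term by term:
  Q(1)·log₂(Q(1)/P(1)) = 0.7487·log₂(0.7487/0.2817) = 1.05584
  Q(2)·log₂(Q(2)/P(2)) = 0.1627·log₂(0.1627/0.6636) = -0.32997
  Q(3)·log₂(Q(3)/P(3)) = 0.0886·log₂(0.0886/0.0547) = 0.06164

D_KL(Q||P) = 1.05584 - 0.32997 + 0.06164 = 0.78751 ≈ 0.7875 bits

These are NOT equal (difference: 0.1230 bits). KL divergence is asymmetric: D_KL(P||Q) ≠ D_KL(Q||P) in general.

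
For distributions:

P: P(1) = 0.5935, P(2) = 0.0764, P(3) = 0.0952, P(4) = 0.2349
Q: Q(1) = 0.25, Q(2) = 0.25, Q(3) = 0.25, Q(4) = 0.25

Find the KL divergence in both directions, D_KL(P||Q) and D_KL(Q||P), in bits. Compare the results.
D_KL(P||Q) = 0.4559 bits, D_KL(Q||P) = 0.4864 bits. D_KL(Q||P) is larger than D_KL(P||Q) by 0.0305 bits; the two directions differ.

D_KL(P||Q) = Σ P(x) log₂(P(x)/Q(x))

Computing term by term:
  P(1)·log₂(P(1)/Q(1)) = 0.5935·log₂(0.5935/0.25) = 0.74028
  P(2)·log₂(P(2)/Q(2)) = 0.0764·log₂(0.0764/0.25) = -0.13067
  P(3)·log₂(P(3)/Q(3)) = 0.0952·log₂(0.0952/0.25) = -0.13260
  P(4)·log₂(P(4)/Q(4)) = 0.2349·log₂(0.2349/0.25) = -0.02111

D_KL(P||Q) = 0.74028 - 0.13067 - 0.13260 - 0.02111 = 0.45590 ≈ 0.4559 bits

D_KL(Q||P) = Σ Q(x) log₂(Q(x)/P(x))

Computing term by term:
  Q(1)·log₂(Q(1)/P(1)) = 0.25·log₂(0.25/0.5935) = -0.31183
  Q(2)·log₂(Q(2)/P(2)) = 0.25·log₂(0.25/0.0764) = 0.42757
  Q(3)·log₂(Q(3)/P(3)) = 0.25·log₂(0.25/0.0952) = 0.34822
  Q(4)·log₂(Q(4)/P(4)) = 0.25·log₂(0.25/0.2349) = 0.02247

D_KL(Q||P) = -0.31183 + 0.42757 + 0.34822 + 0.02247 = 0.48643 ≈ 0.4864 bits

These are NOT equal (difference: 0.0305 bits). KL divergence is asymmetric: D_KL(P||Q) ≠ D_KL(Q||P) in general.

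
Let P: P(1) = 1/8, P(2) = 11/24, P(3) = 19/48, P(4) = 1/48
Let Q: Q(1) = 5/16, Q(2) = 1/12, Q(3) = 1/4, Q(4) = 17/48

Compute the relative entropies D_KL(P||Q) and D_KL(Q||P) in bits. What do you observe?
D_KL(P||Q) = 1.1393 bits, D_KL(Q||P) = 1.4901 bits. The two directions give different values (D_KL(Q||P) exceeds D_KL(P||Q) by 0.3508 bits): KL divergence is asymmetric.

D_KL(P||Q) = Σ P(x) log₂(P(x)/Q(x))

Computing term by term:
  P(1)·log₂(P(1)/Q(1)) = (1/8)·log₂((1/8)/(5/16)) = -0.16524
  P(2)·log₂(P(2)/Q(2)) = (11/24)·log₂((11/24)/(1/12)) = 1.12724
  P(3)·log₂(P(3)/Q(3)) = (19/48)·log₂((19/48)/(1/4)) = 0.26242
  P(4)·log₂(P(4)/Q(4)) = (1/48)·log₂((1/48)/(17/48)) = -0.08516

D_KL(P||Q) = -0.16524 + 1.12724 + 0.26242 - 0.08516 = 1.13926 ≈ 1.1393 bits

D_KL(Q||P) = Σ Q(x) log₂(Q(x)/P(x))

Computing term by term:
  Q(1)·log₂(Q(1)/P(1)) = (5/16)·log₂((5/16)/(1/8)) = 0.41310
  Q(2)·log₂(Q(2)/P(2)) = (1/12)·log₂((1/12)/(11/24)) = -0.20495
  Q(3)·log₂(Q(3)/P(3)) = (1/4)·log₂((1/4)/(19/48)) = -0.16574
  Q(4)·log₂(Q(4)/P(4)) = (17/48)·log₂((17/48)/(1/48)) = 1.44764

D_KL(Q||P) = 0.41310 - 0.20495 - 0.16574 + 1.44764 = 1.49005 ≈ 1.4901 bits

These are NOT equal (difference: 0.3508 bits). KL divergence is asymmetric: D_KL(P||Q) ≠ D_KL(Q||P) in general.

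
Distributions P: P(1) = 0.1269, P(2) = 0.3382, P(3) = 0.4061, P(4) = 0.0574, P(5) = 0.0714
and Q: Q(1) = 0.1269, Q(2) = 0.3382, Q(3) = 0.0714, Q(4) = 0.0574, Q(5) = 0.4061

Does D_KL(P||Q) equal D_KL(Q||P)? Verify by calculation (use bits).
D_KL(P||Q) = 0.8394 bits, D_KL(Q||P) = 0.8394 bits. Yes — for this pair D_KL(P||Q) = D_KL(Q||P).

D_KL(P||Q) = Σ P(x) log₂(P(x)/Q(x))

Computing term by term:
  P(1)·log₂(P(1)/Q(1)) = 0.1269·log₂(0.1269/0.1269) = 0.00000
  P(2)·log₂(P(2)/Q(2)) = 0.3382·log₂(0.3382/0.3382) = 0.00000
  P(3)·log₂(P(3)/Q(3)) = 0.4061·log₂(0.4061/0.0714) = 1.01843
  P(4)·log₂(P(4)/Q(4)) = 0.0574·log₂(0.0574/0.0574) = 0.00000
  P(5)·log₂(P(5)/Q(5)) = 0.0714·log₂(0.0714/0.4061) = -0.17906

D_KL(P||Q) = 0.00000 + 0.00000 + 1.01843 + 0.00000 - 0.17906 = 0.83937 ≈ 0.8394 bits

D_KL(Q||P) = Σ Q(x) log₂(Q(x)/P(x))

Computing term by term:
  Q(1)·log₂(Q(1)/P(1)) = 0.1269·log₂(0.1269/0.1269) = 0.00000
  Q(2)·log₂(Q(2)/P(2)) = 0.3382·log₂(0.3382/0.3382) = 0.00000
  Q(3)·log₂(Q(3)/P(3)) = 0.0714·log₂(0.0714/0.4061) = -0.17906
  Q(4)·log₂(Q(4)/P(4)) = 0.0574·log₂(0.0574/0.0574) = 0.00000
  Q(5)·log₂(Q(5)/P(5)) = 0.4061·log₂(0.4061/0.0714) = 1.01843

D_KL(Q||P) = 0.00000 + 0.00000 - 0.17906 + 0.00000 + 1.01843 = 0.83937 ≈ 0.8394 bits

These ARE equal here. Q is P with outcomes relabeled (Q(3) = P(5), Q(5) = P(3)) by a relabeling that is its own inverse, so the two sums contain exactly the same terms in a different order. This is a special case — KL divergence is not symmetric in general: D_KL(P||Q) ≠ D_KL(Q||P) for most P, Q.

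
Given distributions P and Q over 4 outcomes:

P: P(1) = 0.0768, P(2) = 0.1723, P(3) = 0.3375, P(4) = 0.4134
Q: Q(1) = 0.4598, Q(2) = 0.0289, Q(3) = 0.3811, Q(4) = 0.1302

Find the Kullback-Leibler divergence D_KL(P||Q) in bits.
0.8754 bits

D_KL(P||Q) = Σ P(x) log₂(P(x)/Q(x))

Computing term by term:
  P(1)·log₂(P(1)/Q(1)) = 0.0768·log₂(0.0768/0.4598) = -0.19828
  P(2)·log₂(P(2)/Q(2)) = 0.1723·log₂(0.1723/0.0289) = 0.44381
  P(3)·log₂(P(3)/Q(3)) = 0.3375·log₂(0.3375/0.3811) = -0.05916
  P(4)·log₂(P(4)/Q(4)) = 0.4134·log₂(0.4134/0.1302) = 0.68906

D_KL(P||Q) = -0.19828 + 0.44381 - 0.05916 + 0.68906 = 0.87543 ≈ 0.8754 bits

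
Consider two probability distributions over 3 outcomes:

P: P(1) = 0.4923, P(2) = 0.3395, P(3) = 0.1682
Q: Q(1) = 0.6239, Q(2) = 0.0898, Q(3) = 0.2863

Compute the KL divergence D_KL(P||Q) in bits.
0.3540 bits

D_KL(P||Q) = Σ P(x) log₂(P(x)/Q(x))

Computing term by term:
  P(1)·log₂(P(1)/Q(1)) = 0.4923·log₂(0.4923/0.6239) = -0.16826
  P(2)·log₂(P(2)/Q(2)) = 0.3395·log₂(0.3395/0.0898) = 0.65137
  P(3)·log₂(P(3)/Q(3)) = 0.1682·log₂(0.1682/0.2863) = -0.12907

D_KL(P||Q) = -0.16826 + 0.65137 - 0.12907 = 0.35404 ≈ 0.3540 bits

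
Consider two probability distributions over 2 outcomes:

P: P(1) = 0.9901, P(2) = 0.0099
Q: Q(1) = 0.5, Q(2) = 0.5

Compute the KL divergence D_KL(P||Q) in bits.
0.9199 bits

D_KL(P||Q) = Σ P(x) log₂(P(x)/Q(x))

Computing term by term:
  P(1)·log₂(P(1)/Q(1)) = 0.9901·log₂(0.9901/0.5) = 0.97589
  P(2)·log₂(P(2)/Q(2)) = 0.0099·log₂(0.0099/0.5) = -0.05602

D_KL(P||Q) = 0.97589 - 0.05602 = 0.91987 ≈ 0.9199 bits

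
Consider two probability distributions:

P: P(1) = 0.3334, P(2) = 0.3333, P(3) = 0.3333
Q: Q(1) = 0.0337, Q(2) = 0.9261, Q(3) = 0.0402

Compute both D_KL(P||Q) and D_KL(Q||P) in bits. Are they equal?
D_KL(P||Q) = 1.6280 bits, D_KL(Q||P) = 1.1313 bits. No, they are not equal.

D_KL(P||Q) = Σ P(x) log₂(P(x)/Q(x))

Computing term by term:
  P(1)·log₂(P(1)/Q(1)) = 0.3334·log₂(0.3334/0.0337) = 1.10236
  P(2)·log₂(P(2)/Q(2)) = 0.3333·log₂(0.3333/0.9261) = -0.49140
  P(3)·log₂(P(3)/Q(3)) = 0.3333·log₂(0.3333/0.0402) = 1.01708

D_KL(P||Q) = 1.10236 - 0.49140 + 1.01708 = 1.62804 ≈ 1.6280 bits

D_KL(Q||P) = Σ Q(x) log₂(Q(x)/P(x))

Computing term by term:
  Q(1)·log₂(Q(1)/P(1)) = 0.0337·log₂(0.0337/0.3334) = -0.11143
  Q(2)·log₂(Q(2)/P(2)) = 0.9261·log₂(0.9261/0.3333) = 1.36539
  Q(3)·log₂(Q(3)/P(3)) = 0.0402·log₂(0.0402/0.3333) = -0.12267

D_KL(Q||P) = -0.11143 + 1.36539 - 0.12267 = 1.13129 ≈ 1.1313 bits

These are NOT equal (difference: 0.4967 bits). KL divergence is asymmetric: D_KL(P||Q) ≠ D_KL(Q||P) in general.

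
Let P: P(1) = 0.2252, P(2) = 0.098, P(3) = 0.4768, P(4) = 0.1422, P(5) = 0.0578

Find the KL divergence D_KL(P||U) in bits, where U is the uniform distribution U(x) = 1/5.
0.3618 bits

U(i) = 1/5 for all i

D_KL(P||U) = Σ P(x) log₂(P(x) / (1/5))
           = Σ P(x) log₂(P(x)) + log₂(5)
           = log₂(5) - H(P)

H(P) = -Σ P(x) log₂(P(x)):
  -P(1)·log₂(P(1)) = -(0.2252)·log₂(0.2252) = 0.48434
  -P(2)·log₂(P(2)) = -(0.098)·log₂(0.098) = 0.32841
  -P(3)·log₂(P(3)) = -(0.4768)·log₂(0.4768) = 0.50948
  -P(4)·log₂(P(4)) = -(0.1422)·log₂(0.1422) = 0.40015
  -P(5)·log₂(P(5)) = -(0.0578)·log₂(0.0578) = 0.23772
H(P) = 0.48434 + 0.32841 + 0.50948 + 0.40015 + 0.23772 = 1.96010 bits

log₂(5) = 2.32193 bits

D_KL(P||U) = 2.32193 - 1.96010 = 0.36183 ≈ 0.3618 bits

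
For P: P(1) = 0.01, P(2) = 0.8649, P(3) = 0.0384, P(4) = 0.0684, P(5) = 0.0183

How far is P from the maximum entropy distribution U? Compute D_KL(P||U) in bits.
1.5235 bits

U(i) = 1/5 for all i

D_KL(P||U) = Σ P(x) log₂(P(x) / (1/5))
           = Σ P(x) log₂(P(x)) + log₂(5)
           = log₂(5) - H(P)

H(P) = -Σ P(x) log₂(P(x)):
  -P(1)·log₂(P(1)) = -(0.01)·log₂(0.01) = 0.06644
  -P(2)·log₂(P(2)) = -(0.8649)·log₂(0.8649) = 0.18111
  -P(3)·log₂(P(3)) = -(0.0384)·log₂(0.0384) = 0.18059
  -P(4)·log₂(P(4)) = -(0.0684)·log₂(0.0684) = 0.26470
  -P(5)·log₂(P(5)) = -(0.0183)·log₂(0.0183) = 0.10563
H(P) = 0.06644 + 0.18111 + 0.18059 + 0.26470 + 0.10563 = 0.79847 bits

log₂(5) = 2.32193 bits

D_KL(P||U) = 2.32193 - 0.79847 = 1.52346 ≈ 1.5235 bits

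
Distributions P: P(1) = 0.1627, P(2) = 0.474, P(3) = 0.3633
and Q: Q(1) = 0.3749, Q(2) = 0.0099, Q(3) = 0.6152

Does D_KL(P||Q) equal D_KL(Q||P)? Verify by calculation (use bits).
D_KL(P||Q) = 2.1735 bits, D_KL(Q||P) = 0.8637 bits. No — D_KL(P||Q) ≠ D_KL(Q||P) for this pair.

D_KL(P||Q) = Σ P(x) log₂(P(x)/Q(x))

Computing term by term:
  P(1)·log₂(P(1)/Q(1)) = 0.1627·log₂(0.1627/0.3749) = -0.19594
  P(2)·log₂(P(2)/Q(2)) = 0.474·log₂(0.474/0.0099) = 2.64554
  P(3)·log₂(P(3)/Q(3)) = 0.3633·log₂(0.3633/0.6152) = -0.27607

D_KL(P||Q) = -0.19594 + 2.64554 - 0.27607 = 2.17353 ≈ 2.1735 bits

D_KL(Q||P) = Σ Q(x) log₂(Q(x)/P(x))

Computing term by term:
  Q(1)·log₂(Q(1)/P(1)) = 0.3749·log₂(0.3749/0.1627) = 0.45149
  Q(2)·log₂(Q(2)/P(2)) = 0.0099·log₂(0.0099/0.474) = -0.05526
  Q(3)·log₂(Q(3)/P(3)) = 0.6152·log₂(0.6152/0.3633) = 0.46749

D_KL(Q||P) = 0.45149 - 0.05526 + 0.46749 = 0.86372 ≈ 0.8637 bits

These are NOT equal (difference: 1.3098 bits). KL divergence is asymmetric: D_KL(P||Q) ≠ D_KL(Q||P) in general.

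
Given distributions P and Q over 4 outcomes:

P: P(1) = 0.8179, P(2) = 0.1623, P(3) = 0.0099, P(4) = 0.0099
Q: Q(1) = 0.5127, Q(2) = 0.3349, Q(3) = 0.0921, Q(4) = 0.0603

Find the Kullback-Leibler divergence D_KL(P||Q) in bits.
0.3238 bits

D_KL(P||Q) = Σ P(x) log₂(P(x)/Q(x))

Computing term by term:
  P(1)·log₂(P(1)/Q(1)) = 0.8179·log₂(0.8179/0.5127) = 0.55111
  P(2)·log₂(P(2)/Q(2)) = 0.1623·log₂(0.1623/0.3349) = -0.16961
  P(3)·log₂(P(3)/Q(3)) = 0.0099·log₂(0.0099/0.0921) = -0.03186
  P(4)·log₂(P(4)/Q(4)) = 0.0099·log₂(0.0099/0.0603) = -0.02581

D_KL(P||Q) = 0.55111 - 0.16961 - 0.03186 - 0.02581 = 0.32383 ≈ 0.3238 bits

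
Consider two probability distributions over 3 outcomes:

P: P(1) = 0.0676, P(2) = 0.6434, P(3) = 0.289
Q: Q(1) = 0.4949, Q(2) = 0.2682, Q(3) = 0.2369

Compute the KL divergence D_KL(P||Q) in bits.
0.7010 bits

D_KL(P||Q) = Σ P(x) log₂(P(x)/Q(x))

Computing term by term:
  P(1)·log₂(P(1)/Q(1)) = 0.0676·log₂(0.0676/0.4949) = -0.19415
  P(2)·log₂(P(2)/Q(2)) = 0.6434·log₂(0.6434/0.2682) = 0.81223
  P(3)·log₂(P(3)/Q(3)) = 0.289·log₂(0.289/0.2369) = 0.08288

D_KL(P||Q) = -0.19415 + 0.81223 + 0.08288 = 0.70096 ≈ 0.7010 bits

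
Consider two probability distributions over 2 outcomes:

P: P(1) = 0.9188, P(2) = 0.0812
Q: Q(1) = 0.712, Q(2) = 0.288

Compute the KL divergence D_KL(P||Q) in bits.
0.1897 bits

D_KL(P||Q) = Σ P(x) log₂(P(x)/Q(x))

Computing term by term:
  P(1)·log₂(P(1)/Q(1)) = 0.9188·log₂(0.9188/0.712) = 0.33800
  P(2)·log₂(P(2)/Q(2)) = 0.0812·log₂(0.0812/0.288) = -0.14831

D_KL(P||Q) = 0.33800 - 0.14831 = 0.18969 ≈ 0.1897 bits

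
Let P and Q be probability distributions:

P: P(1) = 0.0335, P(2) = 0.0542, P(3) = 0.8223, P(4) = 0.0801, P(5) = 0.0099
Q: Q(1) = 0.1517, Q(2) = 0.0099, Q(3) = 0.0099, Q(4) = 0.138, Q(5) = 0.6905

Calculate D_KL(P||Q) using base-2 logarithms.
5.1795 bits

D_KL(P||Q) = Σ P(x) log₂(P(x)/Q(x))

Computing term by term:
  P(1)·log₂(P(1)/Q(1)) = 0.0335·log₂(0.0335/0.1517) = -0.07300
  P(2)·log₂(P(2)/Q(2)) = 0.0542·log₂(0.0542/0.0099) = 0.13294
  P(3)·log₂(P(3)/Q(3)) = 0.8223·log₂(0.8223/0.0099) = 5.24306
  P(4)·log₂(P(4)/Q(4)) = 0.0801·log₂(0.0801/0.138) = -0.06286
  P(5)·log₂(P(5)/Q(5)) = 0.0099·log₂(0.0099/0.6905) = -0.06063

D_KL(P||Q) = -0.07300 + 0.13294 + 5.24306 - 0.06286 - 0.06063 = 5.17951 ≈ 5.1795 bits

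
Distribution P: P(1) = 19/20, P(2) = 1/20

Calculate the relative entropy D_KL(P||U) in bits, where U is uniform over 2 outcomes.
0.7136 bits

U(i) = 1/2 for all i

D_KL(P||U) = Σ P(x) log₂(P(x) / (1/2))
           = Σ P(x) log₂(P(x)) + log₂(2)
           = log₂(2) - H(P)

H(P) = -Σ P(x) log₂(P(x)):
  -P(1)·log₂(P(1)) = -(19/20)·log₂(19/20) = 0.07030
  -P(2)·log₂(P(2)) = -(1/20)·log₂(1/20) = 0.21610
H(P) = 0.07030 + 0.21610 = 0.28640 bits

log₂(2) = 1.00000 bits

D_KL(P||U) = 1.00000 - 0.28640 = 0.71360 ≈ 0.7136 bits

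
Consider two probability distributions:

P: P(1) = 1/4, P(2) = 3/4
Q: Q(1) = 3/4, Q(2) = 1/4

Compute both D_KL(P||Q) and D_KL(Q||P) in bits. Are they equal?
D_KL(P||Q) = 0.7925 bits, D_KL(Q||P) = 0.7925 bits. Yes, in this case they are equal (although KL divergence is not symmetric in general).

D_KL(P||Q) = Σ P(x) log₂(P(x)/Q(x))

Computing term by term:
  P(1)·log₂(P(1)/Q(1)) = (1/4)·log₂((1/4)/(3/4)) = -0.39624
  P(2)·log₂(P(2)/Q(2)) = (3/4)·log₂((3/4)/(1/4)) = 1.18872

D_KL(P||Q) = -0.39624 + 1.18872 = 0.79248 ≈ 0.7925 bits

D_KL(Q||P) = Σ Q(x) log₂(Q(x)/P(x))

Computing term by term:
  Q(1)·log₂(Q(1)/P(1)) = (3/4)·log₂((3/4)/(1/4)) = 1.18872
  Q(2)·log₂(Q(2)/P(2)) = (1/4)·log₂((1/4)/(3/4)) = -0.39624

D_KL(Q||P) = 1.18872 - 0.39624 = 0.79248 ≈ 0.7925 bits

These ARE equal here. Q is P with outcomes relabeled (Q(1) = P(2), Q(2) = P(1)) by a relabeling that is its own inverse, so the two sums contain exactly the same terms in a different order. This is a special case — KL divergence is not symmetric in general: D_KL(P||Q) ≠ D_KL(Q||P) for most P, Q.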